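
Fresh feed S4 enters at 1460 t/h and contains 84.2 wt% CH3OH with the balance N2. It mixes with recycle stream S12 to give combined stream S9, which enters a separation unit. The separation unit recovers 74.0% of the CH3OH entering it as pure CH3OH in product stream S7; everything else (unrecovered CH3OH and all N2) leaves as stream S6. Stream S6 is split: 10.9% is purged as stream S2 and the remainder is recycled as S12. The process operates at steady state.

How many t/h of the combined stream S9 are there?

3716 t/h

N2 enters only via S4 and leaves only via the purge: 1460×0.158 = 0.109×(N2 in S6), and the separation unit passes all N2, so N2 in S9 = N2 in S6 = 2116.3 t/h.
CH3OH in S9: m_A = 1460×0.842 + (1−0.109)·(1−0.740)·m_A, so m_A = 1229.3/0.7683 = 1600 t/h.
S9 = 1600 + 2116.3 = 3716.3 t/h.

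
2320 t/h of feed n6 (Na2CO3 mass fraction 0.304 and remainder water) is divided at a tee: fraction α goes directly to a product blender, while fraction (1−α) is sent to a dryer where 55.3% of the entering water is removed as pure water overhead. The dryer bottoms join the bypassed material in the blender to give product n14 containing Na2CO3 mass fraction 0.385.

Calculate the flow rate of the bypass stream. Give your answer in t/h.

All 2320×0.304 = 705.28 t/h of Na2CO3 reaches n14, so n14 = 705.28/0.385 = 1831.9 t/h and vapour = 488.1 t/h.
The evaporator receives (1−α)·2320 of feed at 0.696 water and removes 0.553 of that water:
0.553×0.696×(1−α)×2320 = 488.1
(1−α) = 488.1/892.94 = 0.5466;  α = 0.4534.
Bypass flow = 0.4534×2320 = 1051.8 t/h.

1052 t/h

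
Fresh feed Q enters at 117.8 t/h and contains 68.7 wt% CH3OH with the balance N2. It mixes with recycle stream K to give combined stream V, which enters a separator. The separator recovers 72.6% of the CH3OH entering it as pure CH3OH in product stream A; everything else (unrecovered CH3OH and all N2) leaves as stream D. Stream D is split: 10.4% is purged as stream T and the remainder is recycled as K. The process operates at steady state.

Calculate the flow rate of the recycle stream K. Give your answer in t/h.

344 t/h

N2 enters only via Q and leaves only via the purge: 117.8×0.313 = 0.104×(N2 in D), and the separator passes all N2, so N2 in V = N2 in D = 354.53 t/h.
CH3OH in V: m_A = 117.8×0.687 + (1−0.104)·(1−0.726)·m_A, so m_A = 80.929/0.7545 = 107.26 t/h.
D = (1−0.726)×107.26 + 354.53 = 383.92 t/h.
Recycle K = (1−0.104)×383.92 = 343.99 t/h.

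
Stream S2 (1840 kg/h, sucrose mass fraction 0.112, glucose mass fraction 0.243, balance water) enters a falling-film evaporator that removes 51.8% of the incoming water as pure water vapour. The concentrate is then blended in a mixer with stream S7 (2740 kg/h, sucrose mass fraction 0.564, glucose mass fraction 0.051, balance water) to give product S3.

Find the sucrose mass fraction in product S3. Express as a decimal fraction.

Vapour removed = 0.518×0.645×1840 = 614.76 kg/h; concentrate = 1225.2 kg/h.
sucrose reaching the mixer = 206.08 (from concentrate) + 2740×0.564 = 1751.4 kg/h.
Product flow = 1225.2 + 2740 = 3965.2 kg/h; sucrose fraction = 0.442.

0.442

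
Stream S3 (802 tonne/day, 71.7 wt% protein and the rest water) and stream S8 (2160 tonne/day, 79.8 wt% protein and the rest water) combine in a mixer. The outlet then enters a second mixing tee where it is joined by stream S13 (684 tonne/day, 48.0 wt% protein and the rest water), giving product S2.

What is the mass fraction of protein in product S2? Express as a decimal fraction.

Overall, product flow = 3646 tonne/day.
protein in = 802×0.717 + 2160×0.798 + 684×0.480 = 2627 tonne/day.
protein fraction in S2 = 0.721.

0.721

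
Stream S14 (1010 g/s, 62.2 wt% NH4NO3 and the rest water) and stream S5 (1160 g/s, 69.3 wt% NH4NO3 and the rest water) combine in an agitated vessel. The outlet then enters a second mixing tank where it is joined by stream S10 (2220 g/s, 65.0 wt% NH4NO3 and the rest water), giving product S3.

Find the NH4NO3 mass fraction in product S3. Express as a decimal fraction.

Overall, product flow = 4390 g/s.
NH4NO3 in = 1010×0.622 + 1160×0.693 + 2220×0.650 = 2875.1 g/s.
NH4NO3 fraction in S3 = 0.655.

0.655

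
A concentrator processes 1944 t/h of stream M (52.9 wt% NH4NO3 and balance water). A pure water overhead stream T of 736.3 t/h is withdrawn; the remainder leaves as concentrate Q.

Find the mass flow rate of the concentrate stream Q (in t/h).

1208 t/h

Concentrate = 1944 − 736.3 = 1207.7 t/h.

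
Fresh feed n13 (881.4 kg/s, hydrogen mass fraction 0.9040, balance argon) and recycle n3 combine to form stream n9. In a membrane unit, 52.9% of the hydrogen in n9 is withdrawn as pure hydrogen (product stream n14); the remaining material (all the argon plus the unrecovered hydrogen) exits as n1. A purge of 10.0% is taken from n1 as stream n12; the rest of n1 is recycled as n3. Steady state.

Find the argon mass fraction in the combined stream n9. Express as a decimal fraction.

argon enters only via n13 and leaves only via the purge: 881.4×0.096 = 0.100×(argon in n1), and the membrane unit passes all argon, so argon in n9 = argon in n1 = 846.14 kg/s.
hydrogen in n9: m_A = 881.4×0.904 + (1−0.100)·(1−0.529)·m_A, so m_A = 796.79/0.5761 = 1383.1 kg/s.
n9 = 1383.1 + 846.14 = 2229.2 kg/s.
argon fraction in n9 = 846.14/2229.2 = 0.3796.

0.3796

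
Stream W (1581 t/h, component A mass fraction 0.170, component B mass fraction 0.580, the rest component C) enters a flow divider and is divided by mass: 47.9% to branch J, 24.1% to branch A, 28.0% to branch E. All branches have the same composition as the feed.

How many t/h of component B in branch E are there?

Branch E total = 0.280×1581 = 442.68 t/h.
component B in E = 0.580×442.68 = 256.75 t/h.

256.8 t/h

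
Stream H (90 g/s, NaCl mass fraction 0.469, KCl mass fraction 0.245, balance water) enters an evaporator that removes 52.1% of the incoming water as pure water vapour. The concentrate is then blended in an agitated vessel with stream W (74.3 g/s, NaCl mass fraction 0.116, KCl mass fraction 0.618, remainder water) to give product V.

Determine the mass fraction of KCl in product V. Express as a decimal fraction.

0.450

Vapour removed = 0.521×0.286×90 = 13.411 g/s; concentrate = 76.589 g/s.
KCl reaching the mixer = 22.05 (from concentrate) + 74.3×0.618 = 67.967 g/s.
Product flow = 76.589 + 74.3 = 150.89 g/s; KCl fraction = 0.450.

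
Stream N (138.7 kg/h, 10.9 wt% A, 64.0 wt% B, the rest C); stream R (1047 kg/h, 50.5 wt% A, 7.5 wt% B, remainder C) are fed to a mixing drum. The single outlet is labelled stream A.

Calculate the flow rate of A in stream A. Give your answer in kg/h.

543.9 kg/h

A out = A in = 138.7×0.109 + 1047×0.505 = 543.85 kg/h.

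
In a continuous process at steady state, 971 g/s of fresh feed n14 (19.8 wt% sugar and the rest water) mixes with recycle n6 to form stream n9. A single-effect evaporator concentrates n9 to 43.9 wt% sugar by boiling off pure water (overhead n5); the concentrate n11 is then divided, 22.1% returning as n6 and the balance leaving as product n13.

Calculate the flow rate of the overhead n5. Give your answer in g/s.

533.1 g/s

Overall sugar balance (none leaves overhead): sugar in fresh feed = sugar in product, i.e. 971×0.198 = (1−0.221)·n11·0.439.
n11 = 192.26/(0.439×0.779) = 562.19 g/s.
Recycle n6 = 0.221×562.19 = 124.24 g/s.
Combined feed n9 = 971 + 124.24 = 1095.2 g/s.
Overhead n5 = n9 − n11 = 1095.2 − 562.19 = 533.05 g/s.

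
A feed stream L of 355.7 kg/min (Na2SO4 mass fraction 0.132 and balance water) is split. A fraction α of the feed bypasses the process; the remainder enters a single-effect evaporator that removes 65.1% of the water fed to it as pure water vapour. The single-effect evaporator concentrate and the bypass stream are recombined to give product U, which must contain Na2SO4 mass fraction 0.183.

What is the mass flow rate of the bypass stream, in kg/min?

180.3 kg/min

All 355.7×0.132 = 46.952 kg/min of Na2SO4 reaches U, so U = 46.952/0.183 = 256.57 kg/min and vapour = 99.13 kg/min.
The evaporator receives (1−α)·355.7 of feed at 0.868 water and removes 0.651 of that water:
0.651×0.868×(1−α)×355.7 = 99.13
(1−α) = 99.13/200.99 = 0.4932;  α = 0.5068.
Bypass flow = 0.5068×355.7 = 180.27 kg/min.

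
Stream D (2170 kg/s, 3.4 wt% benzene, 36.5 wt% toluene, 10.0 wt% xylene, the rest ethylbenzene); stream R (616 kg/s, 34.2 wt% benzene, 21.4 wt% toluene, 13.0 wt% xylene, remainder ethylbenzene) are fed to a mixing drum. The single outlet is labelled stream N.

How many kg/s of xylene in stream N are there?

xylene out = xylene in = 2170×0.100 + 616×0.130 = 297.08 kg/s.

297.1 kg/s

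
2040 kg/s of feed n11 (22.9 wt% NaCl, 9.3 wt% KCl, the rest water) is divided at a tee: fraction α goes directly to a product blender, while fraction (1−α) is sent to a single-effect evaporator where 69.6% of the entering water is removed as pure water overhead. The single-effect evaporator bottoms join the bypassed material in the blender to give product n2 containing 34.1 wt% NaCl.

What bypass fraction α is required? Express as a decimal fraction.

0.304

All 2040×0.229 = 467.16 kg/s of NaCl reaches n2, so n2 = 467.16/0.341 = 1370 kg/s and vapour = 670.03 kg/s.
The evaporator receives (1−α)·2040 of feed at 0.678 water and removes 0.696 of that water:
0.696×0.678×(1−α)×2040 = 670.03
(1−α) = 670.03/962.65 = 0.6960;  α = 0.3040.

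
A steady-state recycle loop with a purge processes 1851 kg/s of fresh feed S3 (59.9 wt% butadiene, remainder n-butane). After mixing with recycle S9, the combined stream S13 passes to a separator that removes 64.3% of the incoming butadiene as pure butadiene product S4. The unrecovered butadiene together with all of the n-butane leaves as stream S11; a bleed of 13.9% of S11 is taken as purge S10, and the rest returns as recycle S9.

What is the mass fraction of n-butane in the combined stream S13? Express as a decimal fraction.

0.769

n-butane enters only via S3 and leaves only via the purge: 1851×0.401 = 0.139×(n-butane in S11), and the separator passes all n-butane, so n-butane in S13 = n-butane in S11 = 5339.9 kg/s.
butadiene in S13: m_A = 1851×0.599 + (1−0.139)·(1−0.643)·m_A, so m_A = 1108.7/0.6926 = 1600.8 kg/s.
S13 = 1600.8 + 5339.9 = 6940.7 kg/s.
n-butane fraction in S13 = 5339.9/6940.7 = 0.769.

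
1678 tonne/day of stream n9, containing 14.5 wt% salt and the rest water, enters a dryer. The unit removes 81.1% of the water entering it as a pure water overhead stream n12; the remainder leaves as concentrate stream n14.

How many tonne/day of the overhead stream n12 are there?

water entering = 1678×0.855 = 1434.7 tonne/day; overhead removed = 0.811×1434.7 = 1163.5 tonne/day.

1164 tonne/day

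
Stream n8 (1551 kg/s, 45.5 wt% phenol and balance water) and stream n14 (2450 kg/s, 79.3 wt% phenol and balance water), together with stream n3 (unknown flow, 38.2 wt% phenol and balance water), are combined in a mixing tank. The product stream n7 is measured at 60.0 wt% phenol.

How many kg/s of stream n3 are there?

1137 kg/s

Let n3 be the unknown flow. Total out = 4001 + n3.
phenol balance: 2648.6 + 0.382·n3 = 0.600·(4001 + n3)
(0.382 − 0.600)·n3 = 0.600×4001 − 2648.6 = -247.96
n3 = -247.96 / -0.218 = 1137.4 kg/s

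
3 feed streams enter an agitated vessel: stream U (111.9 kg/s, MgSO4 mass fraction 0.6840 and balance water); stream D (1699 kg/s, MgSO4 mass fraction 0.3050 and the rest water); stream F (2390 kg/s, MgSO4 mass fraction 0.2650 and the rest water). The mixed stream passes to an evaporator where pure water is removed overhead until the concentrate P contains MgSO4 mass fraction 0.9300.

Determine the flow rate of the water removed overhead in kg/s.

MgSO4 entering = 111.9×0.684 + 1699×0.305 + 2390×0.265 = 1228.1 kg/s.
All MgSO4 reports to P, so P = 1228.1/0.930 = 1320.5 kg/s.
Total feed = 4200.9 kg/s; overhead = 4200.9 − 1320.5 = 2880.4 kg/s.

2880 kg/s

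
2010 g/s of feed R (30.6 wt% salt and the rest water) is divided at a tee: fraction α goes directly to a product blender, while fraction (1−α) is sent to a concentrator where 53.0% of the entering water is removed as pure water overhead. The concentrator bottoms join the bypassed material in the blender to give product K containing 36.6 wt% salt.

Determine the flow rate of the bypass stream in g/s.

1114 g/s

All 2010×0.306 = 615.06 g/s of salt reaches K, so K = 615.06/0.366 = 1680.5 g/s and vapour = 329.51 g/s.
The evaporator receives (1−α)·2010 of feed at 0.694 water and removes 0.530 of that water:
0.530×0.694×(1−α)×2010 = 329.51
(1−α) = 329.51/739.32 = 0.4457;  α = 0.5543.
Bypass flow = 0.5543×2010 = 1114.2 g/s.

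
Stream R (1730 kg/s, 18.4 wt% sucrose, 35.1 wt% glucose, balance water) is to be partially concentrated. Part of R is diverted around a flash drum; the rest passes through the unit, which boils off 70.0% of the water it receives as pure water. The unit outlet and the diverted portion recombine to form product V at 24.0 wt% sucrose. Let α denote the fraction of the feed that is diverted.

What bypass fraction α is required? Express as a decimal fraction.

All 1730×0.184 = 318.32 kg/s of sucrose reaches V, so V = 318.32/0.240 = 1326.3 kg/s and vapour = 403.67 kg/s.
The evaporator receives (1−α)·1730 of feed at 0.465 water and removes 0.700 of that water:
0.700×0.465×(1−α)×1730 = 403.67
(1−α) = 403.67/563.12 = 0.7168;  α = 0.2832.

0.283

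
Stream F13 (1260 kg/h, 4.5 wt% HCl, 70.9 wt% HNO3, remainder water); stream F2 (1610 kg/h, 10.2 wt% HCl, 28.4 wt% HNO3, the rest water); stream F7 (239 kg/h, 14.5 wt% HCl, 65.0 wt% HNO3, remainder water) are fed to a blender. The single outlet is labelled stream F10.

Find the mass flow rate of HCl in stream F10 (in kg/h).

255.6 kg/h

HCl out = HCl in = 1260×0.045 + 1610×0.102 + 239×0.145 = 255.57 kg/h.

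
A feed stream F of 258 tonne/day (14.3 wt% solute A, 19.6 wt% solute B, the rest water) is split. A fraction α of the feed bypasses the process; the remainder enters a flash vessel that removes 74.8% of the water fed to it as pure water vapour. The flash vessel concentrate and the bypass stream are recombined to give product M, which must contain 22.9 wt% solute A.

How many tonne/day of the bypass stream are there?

All 258×0.143 = 36.894 tonne/day of solute A reaches M, so M = 36.894/0.229 = 161.11 tonne/day and vapour = 96.891 tonne/day.
The evaporator receives (1−α)·258 of feed at 0.661 water and removes 0.748 of that water:
0.748×0.661×(1−α)×258 = 96.891
(1−α) = 96.891/127.56 = 0.7596;  α = 0.2404.
Bypass flow = 0.2404×258 = 62.035 tonne/day.

62.03 tonne/day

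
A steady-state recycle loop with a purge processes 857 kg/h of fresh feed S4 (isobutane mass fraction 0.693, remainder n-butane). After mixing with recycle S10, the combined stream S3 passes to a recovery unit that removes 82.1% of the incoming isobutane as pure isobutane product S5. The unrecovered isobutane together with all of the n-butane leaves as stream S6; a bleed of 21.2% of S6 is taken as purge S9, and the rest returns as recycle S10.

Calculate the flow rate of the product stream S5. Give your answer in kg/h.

isobutane in S3: m_A = 857×0.693 + (1−0.212)·(1−0.821)·m_A, so m_A = 593.9/0.8589 = 691.43 kg/h.
Product S5 = 0.821×691.43 = 567.66 kg/h.

567.7 kg/h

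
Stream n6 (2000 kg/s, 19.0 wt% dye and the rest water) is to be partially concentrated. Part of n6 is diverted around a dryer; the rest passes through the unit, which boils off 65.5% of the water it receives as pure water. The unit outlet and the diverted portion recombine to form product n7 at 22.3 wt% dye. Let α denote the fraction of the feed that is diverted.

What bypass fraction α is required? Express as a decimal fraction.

0.721

All 2000×0.190 = 380 kg/s of dye reaches n7, so n7 = 380/0.223 = 1704 kg/s and vapour = 295.96 kg/s.
The evaporator receives (1−α)·2000 of feed at 0.810 water and removes 0.655 of that water:
0.655×0.810×(1−α)×2000 = 295.96
(1−α) = 295.96/1061.1 = 0.2789;  α = 0.7211.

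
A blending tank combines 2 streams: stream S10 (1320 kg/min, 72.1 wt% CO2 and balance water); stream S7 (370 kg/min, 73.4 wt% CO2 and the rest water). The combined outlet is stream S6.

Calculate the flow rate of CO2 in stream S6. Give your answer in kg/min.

CO2 out = CO2 in = 1320×0.721 + 370×0.734 = 1223.3 kg/min.

1223 kg/min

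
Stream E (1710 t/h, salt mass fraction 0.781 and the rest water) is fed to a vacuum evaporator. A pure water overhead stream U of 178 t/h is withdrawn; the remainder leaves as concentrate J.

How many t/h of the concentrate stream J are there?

1532 t/h

Concentrate = 1710 − 178 = 1532 t/h.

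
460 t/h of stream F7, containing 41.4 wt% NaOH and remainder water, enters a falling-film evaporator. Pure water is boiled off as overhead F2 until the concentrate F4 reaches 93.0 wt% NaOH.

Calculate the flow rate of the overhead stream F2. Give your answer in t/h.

NaOH is conserved: 460×0.414 = 190.44 t/h all reports to the concentrate.
Concentrate = 190.44/(target fraction) = 204.77 t/h.
Overhead = 460 − 204.77 = 255.23 t/h.

255.2 t/h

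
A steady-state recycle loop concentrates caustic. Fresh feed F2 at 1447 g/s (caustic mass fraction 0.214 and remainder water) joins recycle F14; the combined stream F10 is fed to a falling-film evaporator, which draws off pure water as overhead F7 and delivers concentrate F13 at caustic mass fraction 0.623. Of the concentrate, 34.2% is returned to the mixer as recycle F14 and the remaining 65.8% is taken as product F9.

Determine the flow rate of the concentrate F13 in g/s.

Overall caustic balance (none leaves overhead): caustic in fresh feed = caustic in product, i.e. 1447×0.214 = (1−0.342)·F13·0.623.
F13 = 309.66/(0.623×0.658) = 755.39 g/s.

755.4 g/s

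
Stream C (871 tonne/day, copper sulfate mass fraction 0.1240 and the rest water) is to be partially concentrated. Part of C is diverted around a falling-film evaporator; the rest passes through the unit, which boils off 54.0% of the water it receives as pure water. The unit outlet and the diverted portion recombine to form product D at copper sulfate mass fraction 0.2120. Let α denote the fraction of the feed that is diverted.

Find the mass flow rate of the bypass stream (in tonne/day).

All 871×0.124 = 108 tonne/day of copper sulfate reaches D, so D = 108/0.212 = 509.45 tonne/day and vapour = 361.55 tonne/day.
The evaporator receives (1−α)·871 of feed at 0.876 water and removes 0.540 of that water:
0.540×0.876×(1−α)×871 = 361.55
(1−α) = 361.55/412.02 = 0.8775;  α = 0.1225.
Bypass flow = 0.1225×871 = 106.69 tonne/day.

106.7 tonne/day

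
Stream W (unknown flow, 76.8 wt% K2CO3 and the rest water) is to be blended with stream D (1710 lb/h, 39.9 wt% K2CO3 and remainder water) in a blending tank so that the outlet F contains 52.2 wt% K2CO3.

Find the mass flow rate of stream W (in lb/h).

Let W be the unknown flow. Total out = 1710 + W.
K2CO3 balance: 682.29 + 0.768·W = 0.522·(1710 + W)
(0.768 − 0.522)·W = 0.522×1710 − 682.29 = 210.33
W = 210.33 / 0.246 = 855 lb/h

855 lb/h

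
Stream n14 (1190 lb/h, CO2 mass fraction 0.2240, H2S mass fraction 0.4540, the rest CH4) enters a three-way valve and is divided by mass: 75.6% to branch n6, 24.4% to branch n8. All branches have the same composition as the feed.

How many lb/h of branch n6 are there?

899.6 lb/h

Branch n6 flow = 0.756×1190 = 899.64 lb/h.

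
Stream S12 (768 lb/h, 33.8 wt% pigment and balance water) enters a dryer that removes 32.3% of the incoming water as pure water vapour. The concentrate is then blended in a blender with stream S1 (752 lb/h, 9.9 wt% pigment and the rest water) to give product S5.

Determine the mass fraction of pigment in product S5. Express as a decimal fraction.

0.246

Vapour removed = 0.323×0.662×768 = 164.22 lb/h; concentrate = 603.78 lb/h.
pigment reaching the mixer = 259.58 (from concentrate) + 752×0.099 = 334.03 lb/h.
Product flow = 603.78 + 752 = 1355.8 lb/h; pigment fraction = 0.246.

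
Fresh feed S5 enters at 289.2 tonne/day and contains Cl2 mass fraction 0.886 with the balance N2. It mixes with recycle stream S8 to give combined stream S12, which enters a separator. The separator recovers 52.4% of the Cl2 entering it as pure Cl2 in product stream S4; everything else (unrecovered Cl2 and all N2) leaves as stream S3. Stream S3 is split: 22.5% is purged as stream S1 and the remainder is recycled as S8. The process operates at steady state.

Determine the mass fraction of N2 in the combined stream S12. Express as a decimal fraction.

N2 enters only via S5 and leaves only via the purge: 289.2×0.114 = 0.225×(N2 in S3), and the separator passes all N2, so N2 in S12 = N2 in S3 = 146.53 tonne/day.
Cl2 in S12: m_A = 289.2×0.886 + (1−0.225)·(1−0.524)·m_A, so m_A = 256.23/0.6311 = 406.01 tonne/day.
S12 = 406.01 + 146.53 = 552.54 tonne/day.
N2 fraction in S12 = 146.53/552.54 = 0.265.

0.265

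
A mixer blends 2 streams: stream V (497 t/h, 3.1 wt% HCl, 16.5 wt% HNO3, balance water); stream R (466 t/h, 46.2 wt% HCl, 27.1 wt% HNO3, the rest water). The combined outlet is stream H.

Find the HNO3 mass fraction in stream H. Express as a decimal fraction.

Total flow out = 497 + 466 = 963 t/h.
HNO3 in = 497×0.165 + 466×0.271 = 208.29 t/h.
HNO3 mass fraction in H = 208.29/963 = 0.2163.

0.2163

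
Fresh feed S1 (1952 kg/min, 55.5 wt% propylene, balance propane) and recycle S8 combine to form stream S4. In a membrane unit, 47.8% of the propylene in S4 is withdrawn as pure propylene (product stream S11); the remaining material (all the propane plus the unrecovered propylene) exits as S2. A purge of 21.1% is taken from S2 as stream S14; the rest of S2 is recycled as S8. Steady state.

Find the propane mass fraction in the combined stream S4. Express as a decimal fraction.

propane enters only via S1 and leaves only via the purge: 1952×0.445 = 0.211×(propane in S2), and the membrane unit passes all propane, so propane in S4 = propane in S2 = 4116.8 kg/min.
propylene in S4: m_A = 1952×0.555 + (1−0.211)·(1−0.478)·m_A, so m_A = 1083.4/0.5881 = 1842 kg/min.
S4 = 1842 + 4116.8 = 5958.8 kg/min.
propane fraction in S4 = 4116.8/5958.8 = 0.6909.

0.6909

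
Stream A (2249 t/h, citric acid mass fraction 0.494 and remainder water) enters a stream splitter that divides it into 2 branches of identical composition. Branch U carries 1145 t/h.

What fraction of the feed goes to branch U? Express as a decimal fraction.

Fraction to U = 1145/2249 = 0.5091.

0.509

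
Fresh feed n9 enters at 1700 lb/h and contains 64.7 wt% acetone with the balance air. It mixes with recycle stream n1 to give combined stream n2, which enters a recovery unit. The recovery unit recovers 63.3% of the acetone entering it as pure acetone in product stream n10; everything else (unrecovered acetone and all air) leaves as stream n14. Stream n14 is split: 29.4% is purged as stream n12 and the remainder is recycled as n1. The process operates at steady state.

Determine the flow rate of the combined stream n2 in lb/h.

air enters only via n9 and leaves only via the purge: 1700×0.353 = 0.294×(air in n14), and the recovery unit passes all air, so air in n2 = air in n14 = 2041.2 lb/h.
acetone in n2: m_A = 1700×0.647 + (1−0.294)·(1−0.633)·m_A, so m_A = 1099.9/0.7409 = 1484.5 lb/h.
n2 = 1484.5 + 2041.2 = 3525.7 lb/h.

3526 lb/h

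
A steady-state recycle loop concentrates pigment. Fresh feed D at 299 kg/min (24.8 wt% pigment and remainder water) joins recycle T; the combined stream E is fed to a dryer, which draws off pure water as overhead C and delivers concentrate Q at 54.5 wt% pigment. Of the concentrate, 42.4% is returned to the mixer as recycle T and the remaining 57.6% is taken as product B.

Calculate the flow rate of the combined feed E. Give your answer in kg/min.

Overall pigment balance (none leaves overhead): pigment in fresh feed = pigment in product, i.e. 299×0.248 = (1−0.424)·Q·0.545.
Q = 74.152/(0.545×0.576) = 236.21 kg/min.
Recycle T = 0.424×236.21 = 100.15 kg/min.
Combined feed E = 299 + 100.15 = 399.15 kg/min.

399.2 kg/min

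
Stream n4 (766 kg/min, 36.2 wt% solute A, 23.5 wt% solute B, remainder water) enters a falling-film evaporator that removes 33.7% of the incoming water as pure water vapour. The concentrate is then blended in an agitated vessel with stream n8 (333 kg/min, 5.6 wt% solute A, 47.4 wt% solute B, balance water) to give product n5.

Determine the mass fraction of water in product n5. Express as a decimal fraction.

0.363

Vapour removed = 0.337×0.403×766 = 104.03 kg/min; concentrate = 661.97 kg/min.
water reaching the mixer = 204.67 (from concentrate) + 333×0.470 = 361.18 kg/min.
Product flow = 661.97 + 333 = 994.97 kg/min; water fraction = 0.363.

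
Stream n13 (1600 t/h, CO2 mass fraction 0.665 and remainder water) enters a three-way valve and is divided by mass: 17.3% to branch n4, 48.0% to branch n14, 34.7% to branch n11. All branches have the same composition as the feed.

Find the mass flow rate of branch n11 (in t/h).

Branch n11 flow = 0.347×1600 = 555.2 t/h.

555.2 t/h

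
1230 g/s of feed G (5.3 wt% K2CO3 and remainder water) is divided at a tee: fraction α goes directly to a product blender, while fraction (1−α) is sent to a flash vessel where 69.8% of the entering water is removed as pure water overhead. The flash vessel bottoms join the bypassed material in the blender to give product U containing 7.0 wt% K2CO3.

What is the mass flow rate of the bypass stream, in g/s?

778.1 g/s

All 1230×0.053 = 65.19 g/s of K2CO3 reaches U, so U = 65.19/0.070 = 931.29 g/s and vapour = 298.71 g/s.
The evaporator receives (1−α)·1230 of feed at 0.947 water and removes 0.698 of that water:
0.698×0.947×(1−α)×1230 = 298.71
(1−α) = 298.71/813.04 = 0.3674;  α = 0.6326.
Bypass flow = 0.6326×1230 = 778.09 g/s.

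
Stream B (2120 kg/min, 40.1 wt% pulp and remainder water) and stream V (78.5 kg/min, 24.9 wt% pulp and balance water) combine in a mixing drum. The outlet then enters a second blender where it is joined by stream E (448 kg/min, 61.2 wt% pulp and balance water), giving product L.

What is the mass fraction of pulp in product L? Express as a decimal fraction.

Overall, product flow = 2646.5 kg/min.
pulp in = 2120×0.401 + 78.5×0.249 + 448×0.612 = 1143.8 kg/min.
pulp fraction in L = 0.432.

0.432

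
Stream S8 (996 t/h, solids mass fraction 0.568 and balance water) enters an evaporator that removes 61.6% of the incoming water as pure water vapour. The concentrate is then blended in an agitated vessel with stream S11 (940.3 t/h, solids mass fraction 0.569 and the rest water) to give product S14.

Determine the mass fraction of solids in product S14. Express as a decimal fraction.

0.659

Vapour removed = 0.616×0.432×996 = 265.05 t/h; concentrate = 730.95 t/h.
solids reaching the mixer = 565.73 (from concentrate) + 940.3×0.569 = 1100.8 t/h.
Product flow = 730.95 + 940.3 = 1671.3 t/h; solids fraction = 0.659.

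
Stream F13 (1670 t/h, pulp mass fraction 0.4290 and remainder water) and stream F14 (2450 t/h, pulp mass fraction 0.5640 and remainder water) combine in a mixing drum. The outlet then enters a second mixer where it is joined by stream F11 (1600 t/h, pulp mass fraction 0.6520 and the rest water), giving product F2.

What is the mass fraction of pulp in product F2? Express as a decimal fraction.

0.5492

Overall, product flow = 5720 t/h.
pulp in = 1670×0.429 + 2450×0.564 + 1600×0.652 = 3141.4 t/h.
pulp fraction in F2 = 0.5492.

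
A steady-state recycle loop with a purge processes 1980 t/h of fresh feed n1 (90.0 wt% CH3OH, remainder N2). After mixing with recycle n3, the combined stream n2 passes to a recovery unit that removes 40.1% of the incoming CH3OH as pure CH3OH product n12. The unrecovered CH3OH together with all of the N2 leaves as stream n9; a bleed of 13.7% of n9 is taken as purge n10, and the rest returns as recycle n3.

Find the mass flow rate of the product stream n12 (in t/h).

1479 t/h

CH3OH in n2: m_A = 1980×0.900 + (1−0.137)·(1−0.401)·m_A, so m_A = 1782/0.4831 = 3689 t/h.
Product n12 = 0.401×3689 = 1479.3 t/h.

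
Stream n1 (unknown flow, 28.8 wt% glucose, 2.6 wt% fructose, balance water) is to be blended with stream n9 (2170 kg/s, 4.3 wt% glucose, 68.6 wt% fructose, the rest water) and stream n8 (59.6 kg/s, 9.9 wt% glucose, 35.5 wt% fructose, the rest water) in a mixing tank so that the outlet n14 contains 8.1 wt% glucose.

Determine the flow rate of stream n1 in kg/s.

Let n1 be the unknown flow. Total out = 2229.6 + n1.
glucose balance: 99.21 + 0.288·n1 = 0.081·(2229.6 + n1)
(0.288 − 0.081)·n1 = 0.081×2229.6 − 99.21 = 81.387
n1 = 81.387 / 0.207 = 393.17 kg/s

393.2 kg/s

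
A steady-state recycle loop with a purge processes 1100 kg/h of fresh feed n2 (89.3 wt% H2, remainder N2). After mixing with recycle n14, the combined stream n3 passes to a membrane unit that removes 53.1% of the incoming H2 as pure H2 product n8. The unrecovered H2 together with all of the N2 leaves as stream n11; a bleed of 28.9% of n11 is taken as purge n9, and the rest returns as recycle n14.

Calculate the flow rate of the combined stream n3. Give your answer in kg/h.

1881 kg/h

N2 enters only via n2 and leaves only via the purge: 1100×0.107 = 0.289×(N2 in n11), and the membrane unit passes all N2, so N2 in n3 = N2 in n11 = 407.27 kg/h.
H2 in n3: m_A = 1100×0.893 + (1−0.289)·(1−0.531)·m_A, so m_A = 982.3/0.6665 = 1473.7 kg/h.
n3 = 1473.7 + 407.27 = 1881 kg/h.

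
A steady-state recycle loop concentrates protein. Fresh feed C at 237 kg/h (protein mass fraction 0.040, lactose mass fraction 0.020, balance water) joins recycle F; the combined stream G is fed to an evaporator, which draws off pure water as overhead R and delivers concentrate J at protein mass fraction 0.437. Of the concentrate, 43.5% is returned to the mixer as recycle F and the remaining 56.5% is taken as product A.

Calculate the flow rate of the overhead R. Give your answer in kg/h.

215.3 kg/h

Overall protein balance (none leaves overhead): protein in fresh feed = protein in product, i.e. 237×0.040 = (1−0.435)·J·0.437.
J = 9.48/(0.437×0.565) = 38.395 kg/h.
Recycle F = 0.435×38.395 = 16.702 kg/h.
Combined feed G = 237 + 16.702 = 253.7 kg/h.
Overhead R = G − J = 253.7 − 38.395 = 215.31 kg/h.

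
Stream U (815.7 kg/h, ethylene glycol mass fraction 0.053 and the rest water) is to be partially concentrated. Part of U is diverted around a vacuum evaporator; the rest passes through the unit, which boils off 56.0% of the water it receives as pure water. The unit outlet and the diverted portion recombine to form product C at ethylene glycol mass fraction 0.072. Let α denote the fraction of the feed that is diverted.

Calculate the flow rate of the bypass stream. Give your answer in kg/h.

409.8 kg/h

All 815.7×0.053 = 43.232 kg/h of ethylene glycol reaches C, so C = 43.232/0.072 = 600.45 kg/h and vapour = 215.25 kg/h.
The evaporator receives (1−α)·815.7 of feed at 0.947 water and removes 0.560 of that water:
0.560×0.947×(1−α)×815.7 = 215.25
(1−α) = 215.25/432.58 = 0.4976;  α = 0.5024.
Bypass flow = 0.5024×815.7 = 409.81 kg/h.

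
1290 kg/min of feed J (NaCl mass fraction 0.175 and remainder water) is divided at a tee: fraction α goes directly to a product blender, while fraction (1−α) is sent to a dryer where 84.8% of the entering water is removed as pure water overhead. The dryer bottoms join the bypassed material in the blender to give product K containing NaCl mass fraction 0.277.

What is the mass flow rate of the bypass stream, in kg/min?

611 kg/min

All 1290×0.175 = 225.75 kg/min of NaCl reaches K, so K = 225.75/0.277 = 814.98 kg/min and vapour = 475.02 kg/min.
The evaporator receives (1−α)·1290 of feed at 0.825 water and removes 0.848 of that water:
0.848×0.825×(1−α)×1290 = 475.02
(1−α) = 475.02/902.48 = 0.5263;  α = 0.4737.
Bypass flow = 0.4737×1290 = 611.01 kg/min.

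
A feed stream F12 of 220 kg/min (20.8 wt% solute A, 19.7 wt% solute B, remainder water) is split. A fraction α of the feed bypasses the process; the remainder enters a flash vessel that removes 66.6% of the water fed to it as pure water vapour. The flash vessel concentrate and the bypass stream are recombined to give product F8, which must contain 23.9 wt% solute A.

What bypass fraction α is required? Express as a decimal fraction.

0.673

All 220×0.208 = 45.76 kg/min of solute A reaches F8, so F8 = 45.76/0.239 = 191.46 kg/min and vapour = 28.536 kg/min.
The evaporator receives (1−α)·220 of feed at 0.595 water and removes 0.666 of that water:
0.666×0.595×(1−α)×220 = 28.536
(1−α) = 28.536/87.179 = 0.3273;  α = 0.6727.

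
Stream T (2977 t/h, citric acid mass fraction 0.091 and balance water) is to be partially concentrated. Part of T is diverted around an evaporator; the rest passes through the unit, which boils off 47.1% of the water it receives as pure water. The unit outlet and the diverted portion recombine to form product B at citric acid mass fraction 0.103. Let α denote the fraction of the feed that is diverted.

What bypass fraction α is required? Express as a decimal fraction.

0.728

All 2977×0.091 = 270.91 t/h of citric acid reaches B, so B = 270.91/0.103 = 2630.2 t/h and vapour = 346.83 t/h.
The evaporator receives (1−α)·2977 of feed at 0.909 water and removes 0.471 of that water:
0.471×0.909×(1−α)×2977 = 346.83
(1−α) = 346.83/1274.6 = 0.2721;  α = 0.7279.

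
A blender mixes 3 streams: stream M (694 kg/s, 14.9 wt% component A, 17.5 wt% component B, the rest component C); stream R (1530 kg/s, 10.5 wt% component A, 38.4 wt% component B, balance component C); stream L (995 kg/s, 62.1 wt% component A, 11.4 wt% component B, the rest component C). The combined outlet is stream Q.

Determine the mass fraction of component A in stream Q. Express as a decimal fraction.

Total flow out = 694 + 1530 + 995 = 3219 kg/s.
component A in = 694×0.149 + 1530×0.105 + 995×0.621 = 881.95 kg/s.
component A mass fraction in Q = 881.95/3219 = 0.2740.

0.2740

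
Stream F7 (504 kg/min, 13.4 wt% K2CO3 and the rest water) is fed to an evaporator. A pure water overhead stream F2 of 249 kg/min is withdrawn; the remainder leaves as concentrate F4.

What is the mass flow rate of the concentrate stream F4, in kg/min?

255 kg/min

Concentrate = 504 − 249 = 255 kg/min.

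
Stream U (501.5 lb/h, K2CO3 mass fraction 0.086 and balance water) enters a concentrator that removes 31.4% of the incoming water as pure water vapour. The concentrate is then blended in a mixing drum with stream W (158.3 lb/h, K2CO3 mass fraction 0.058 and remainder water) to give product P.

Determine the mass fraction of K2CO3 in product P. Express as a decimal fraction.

Vapour removed = 0.314×0.914×501.5 = 143.93 lb/h; concentrate = 357.57 lb/h.
K2CO3 reaching the mixer = 43.129 (from concentrate) + 158.3×0.058 = 52.31 lb/h.
Product flow = 357.57 + 158.3 = 515.87 lb/h; K2CO3 fraction = 0.101.

0.101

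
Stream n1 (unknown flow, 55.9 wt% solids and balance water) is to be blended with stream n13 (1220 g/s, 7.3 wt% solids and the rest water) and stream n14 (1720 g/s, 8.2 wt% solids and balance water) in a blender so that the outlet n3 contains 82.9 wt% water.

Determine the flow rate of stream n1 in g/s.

702.7 g/s

Let n1 be the unknown flow. Total out = 2940 + n1.
water balance: 2709.9 + 0.441·n1 = 0.829·(2940 + n1)
(0.441 − 0.829)·n1 = 0.829×2940 − 2709.9 = -272.64
n1 = -272.64 / -0.388 = 702.68 g/s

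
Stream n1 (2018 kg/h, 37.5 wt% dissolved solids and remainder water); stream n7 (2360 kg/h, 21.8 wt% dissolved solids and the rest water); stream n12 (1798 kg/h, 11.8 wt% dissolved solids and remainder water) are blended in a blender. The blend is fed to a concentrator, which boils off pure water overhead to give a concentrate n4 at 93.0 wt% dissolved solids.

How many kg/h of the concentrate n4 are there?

1595 kg/h

dissolved solids entering = 2018×0.375 + 2360×0.218 + 1798×0.118 = 1483.4 kg/h.
All dissolved solids reports to n4, so n4 = 1483.4/0.930 = 1595 kg/h.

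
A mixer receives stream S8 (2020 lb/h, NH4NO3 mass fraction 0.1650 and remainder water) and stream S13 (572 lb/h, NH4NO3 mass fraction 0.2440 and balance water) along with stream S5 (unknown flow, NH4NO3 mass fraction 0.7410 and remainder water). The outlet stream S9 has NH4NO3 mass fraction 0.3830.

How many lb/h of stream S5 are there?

Let S5 be the unknown flow. Total out = 2592 + S5.
NH4NO3 balance: 472.87 + 0.741·S5 = 0.383·(2592 + S5)
(0.741 − 0.383)·S5 = 0.383×2592 − 472.87 = 519.87
S5 = 519.87 / 0.358 = 1452.1 lb/h

1452 lb/h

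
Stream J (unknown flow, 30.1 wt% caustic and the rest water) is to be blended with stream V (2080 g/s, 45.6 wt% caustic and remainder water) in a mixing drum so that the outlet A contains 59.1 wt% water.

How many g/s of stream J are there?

Let J be the unknown flow. Total out = 2080 + J.
water balance: 1131.5 + 0.699·J = 0.591·(2080 + J)
(0.699 − 0.591)·J = 0.591×2080 − 1131.5 = 97.76
J = 97.76 / 0.108 = 905.19 g/s

905.2 g/s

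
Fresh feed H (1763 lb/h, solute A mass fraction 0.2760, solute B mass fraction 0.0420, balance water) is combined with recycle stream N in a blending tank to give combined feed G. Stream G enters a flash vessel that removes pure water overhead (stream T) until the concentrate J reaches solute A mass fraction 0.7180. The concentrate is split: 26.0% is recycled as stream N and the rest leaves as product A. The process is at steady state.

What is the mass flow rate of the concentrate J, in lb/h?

915.8 lb/h

Overall solute A balance (none leaves overhead): solute A in fresh feed = solute A in product, i.e. 1763×0.276 = (1−0.260)·J·0.718.
J = 486.59/(0.718×0.740) = 915.81 lb/h.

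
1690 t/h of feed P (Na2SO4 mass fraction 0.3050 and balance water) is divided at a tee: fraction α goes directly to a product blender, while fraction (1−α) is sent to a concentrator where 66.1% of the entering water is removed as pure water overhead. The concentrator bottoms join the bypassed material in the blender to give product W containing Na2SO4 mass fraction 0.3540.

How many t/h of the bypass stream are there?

1181 t/h

All 1690×0.305 = 515.45 t/h of Na2SO4 reaches W, so W = 515.45/0.354 = 1456.1 t/h and vapour = 233.93 t/h.
The evaporator receives (1−α)·1690 of feed at 0.695 water and removes 0.661 of that water:
0.661×0.695×(1−α)×1690 = 233.93
(1−α) = 233.93/776.38 = 0.3013;  α = 0.6987.
Bypass flow = 0.6987×1690 = 1180.8 t/h.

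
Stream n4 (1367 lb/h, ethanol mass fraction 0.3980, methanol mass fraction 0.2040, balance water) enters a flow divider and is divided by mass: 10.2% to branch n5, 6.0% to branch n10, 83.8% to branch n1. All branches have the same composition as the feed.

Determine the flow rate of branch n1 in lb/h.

1146 lb/h

Branch n1 flow = 0.838×1367 = 1145.5 lb/h.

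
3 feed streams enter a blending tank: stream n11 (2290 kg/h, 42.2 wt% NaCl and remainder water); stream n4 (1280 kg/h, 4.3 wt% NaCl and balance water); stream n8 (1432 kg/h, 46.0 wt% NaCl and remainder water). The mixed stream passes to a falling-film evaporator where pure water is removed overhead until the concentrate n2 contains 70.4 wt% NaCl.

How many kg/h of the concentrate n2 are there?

2387 kg/h

NaCl entering = 2290×0.422 + 1280×0.043 + 1432×0.460 = 1680.1 kg/h.
All NaCl reports to n2, so n2 = 1680.1/0.704 = 2386.6 kg/h.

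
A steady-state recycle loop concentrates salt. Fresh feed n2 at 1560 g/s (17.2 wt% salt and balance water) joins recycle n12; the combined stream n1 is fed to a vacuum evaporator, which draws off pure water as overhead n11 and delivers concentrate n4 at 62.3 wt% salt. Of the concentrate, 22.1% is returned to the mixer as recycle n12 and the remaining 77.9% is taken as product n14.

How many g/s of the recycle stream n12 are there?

122.2 g/s

Overall salt balance (none leaves overhead): salt in fresh feed = salt in product, i.e. 1560×0.172 = (1−0.221)·n4·0.623.
n4 = 268.32/(0.623×0.779) = 552.88 g/s.
Recycle n12 = 0.221×552.88 = 122.19 g/s.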